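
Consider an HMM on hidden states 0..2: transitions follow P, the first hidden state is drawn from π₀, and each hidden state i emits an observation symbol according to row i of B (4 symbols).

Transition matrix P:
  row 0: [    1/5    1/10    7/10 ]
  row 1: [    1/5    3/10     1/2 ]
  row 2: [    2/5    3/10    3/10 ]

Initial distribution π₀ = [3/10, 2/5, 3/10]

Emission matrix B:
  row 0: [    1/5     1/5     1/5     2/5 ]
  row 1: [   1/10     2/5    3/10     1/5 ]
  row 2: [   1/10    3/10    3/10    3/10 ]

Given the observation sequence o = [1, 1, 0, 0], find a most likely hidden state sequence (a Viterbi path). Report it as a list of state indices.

path = [1, 2, 0, 2]

t=0: δ = [6.000e-02, 1.600e-01, 9.000e-02]  (obs o_0=1)
t=1: δ = [7.200e-03, 1.920e-02, 2.400e-02]  ψ = [2, 1, 1]  (obs o_1=1)
t=2: δ = [1.920e-03, 7.200e-04, 9.600e-04]  ψ = [2, 2, 1]  (obs o_2=0)
t=3: δ = [7.680e-05, 2.880e-05, 1.344e-04]  ψ = [0, 2, 0]  (obs o_3=0)
backtrack: best end state = 2; path = [1, 2, 0, 2]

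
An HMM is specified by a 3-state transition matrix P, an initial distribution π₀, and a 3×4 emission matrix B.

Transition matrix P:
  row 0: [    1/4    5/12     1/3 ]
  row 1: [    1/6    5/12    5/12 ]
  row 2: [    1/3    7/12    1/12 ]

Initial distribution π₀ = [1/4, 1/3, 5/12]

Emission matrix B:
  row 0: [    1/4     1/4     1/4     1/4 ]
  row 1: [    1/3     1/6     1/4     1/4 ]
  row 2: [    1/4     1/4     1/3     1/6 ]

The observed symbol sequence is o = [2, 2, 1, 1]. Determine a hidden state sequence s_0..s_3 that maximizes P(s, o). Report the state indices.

path = [2, 1, 2, 1]

t=0: δ = [6.250e-02, 8.333e-02, 1.389e-01]  (obs o_0=2)
t=1: δ = [1.157e-02, 2.025e-02, 1.157e-02]  ψ = [2, 2, 1]  (obs o_1=2)
t=2: δ = [9.645e-04, 1.407e-03, 2.110e-03]  ψ = [2, 1, 1]  (obs o_2=1)
t=3: δ = [1.758e-04, 2.051e-04, 1.465e-04]  ψ = [2, 2, 1]  (obs o_3=1)
backtrack: best end state = 1; path = [2, 1, 2, 1]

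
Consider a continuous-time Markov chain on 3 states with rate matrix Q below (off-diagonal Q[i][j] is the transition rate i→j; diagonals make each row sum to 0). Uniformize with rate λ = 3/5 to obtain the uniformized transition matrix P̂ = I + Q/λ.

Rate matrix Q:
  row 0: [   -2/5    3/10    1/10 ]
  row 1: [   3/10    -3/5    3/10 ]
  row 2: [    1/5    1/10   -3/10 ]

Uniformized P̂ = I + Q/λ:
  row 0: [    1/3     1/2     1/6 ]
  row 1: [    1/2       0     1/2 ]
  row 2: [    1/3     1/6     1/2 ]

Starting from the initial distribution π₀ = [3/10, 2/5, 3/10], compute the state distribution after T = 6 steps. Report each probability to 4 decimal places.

t=0: π = [0.3000, 0.4000, 0.3000]
t=1: π = [0.4000, 0.2000, 0.4000]
t=2: π = [0.3667, 0.2667, 0.3667]
t=3: π = [0.3778, 0.2444, 0.3778]
t=4: π = [0.3741, 0.2519, 0.3741]
t=5: π = [0.3753, 0.2494, 0.3753]
t=6: π = [0.3749, 0.2502, 0.3749]

π = [0.3749, 0.2502, 0.3749]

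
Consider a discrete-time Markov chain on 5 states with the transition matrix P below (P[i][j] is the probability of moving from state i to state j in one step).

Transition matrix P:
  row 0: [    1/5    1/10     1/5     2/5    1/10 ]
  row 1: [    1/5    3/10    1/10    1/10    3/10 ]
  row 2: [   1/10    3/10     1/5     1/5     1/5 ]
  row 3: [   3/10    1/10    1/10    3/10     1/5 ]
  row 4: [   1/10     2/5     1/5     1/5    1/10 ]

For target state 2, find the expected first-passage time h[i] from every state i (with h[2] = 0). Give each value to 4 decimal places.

First-step conditioning: h[2] = 0; for i ≠ 2, h[i] = 1 + Σ_k P[i][k]·h[k].
  h[0] = 1 + 1/5·h[0] + 1/10·h[1] + 2/5·h[3] + 1/10·h[4]
  h[1] = 1 + 1/5·h[0] + 3/10·h[1] + 1/10·h[3] + 3/10·h[4]
  h[3] = 1 + 3/10·h[0] + 1/10·h[1] + 3/10·h[3] + 1/5·h[4]
  h[4] = 1 + 1/10·h[0] + 2/5·h[1] + 1/5·h[3] + 1/10·h[4]
Solving the 4×4 linear system over states ≠ 2 gives exactly h = [4195/642, 4585/642, 0, 2290/321, 4235/642] (h[2] = 0 is the target).

h = [6.5343, 7.1417, 0.0000, 7.1340, 6.5966]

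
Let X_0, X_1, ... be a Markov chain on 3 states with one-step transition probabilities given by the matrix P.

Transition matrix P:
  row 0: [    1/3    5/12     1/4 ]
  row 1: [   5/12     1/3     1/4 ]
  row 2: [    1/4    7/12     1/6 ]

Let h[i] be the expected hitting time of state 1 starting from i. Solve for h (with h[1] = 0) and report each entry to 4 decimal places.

First-step conditioning: h[1] = 0; for i ≠ 1, h[i] = 1 + Σ_k P[i][k]·h[k].
  h[0] = 1 + 1/3·h[0] + 1/4·h[2]
  h[2] = 1 + 1/4·h[0] + 1/6·h[2]
Solving the 2×2 linear system over states ≠ 1 gives exactly h = [156/71, 0, 132/71] (h[1] = 0 is the target).

h = [2.1972, 0.0000, 1.8592]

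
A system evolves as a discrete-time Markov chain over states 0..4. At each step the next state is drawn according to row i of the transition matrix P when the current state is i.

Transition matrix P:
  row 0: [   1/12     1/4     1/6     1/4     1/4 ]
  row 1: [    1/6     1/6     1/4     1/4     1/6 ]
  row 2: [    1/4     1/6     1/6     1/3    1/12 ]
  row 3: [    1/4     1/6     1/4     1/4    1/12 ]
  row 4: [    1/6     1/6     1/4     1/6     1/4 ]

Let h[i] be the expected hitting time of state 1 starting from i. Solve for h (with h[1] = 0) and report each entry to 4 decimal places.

h = [5.0607, 0.0000, 5.4441, 5.4441, 5.4824]

First-step conditioning: h[1] = 0; for i ≠ 1, h[i] = 1 + Σ_k P[i][k]·h[k].
  h[0] = 1 + 1/12·h[0] + 1/6·h[2] + 1/4·h[3] + 1/4·h[4]
  h[2] = 1 + 1/4·h[0] + 1/6·h[2] + 1/3·h[3] + 1/12·h[4]
  h[3] = 1 + 1/4·h[0] + 1/4·h[2] + 1/4·h[3] + 1/12·h[4]
  h[4] = 1 + 1/6·h[0] + 1/4·h[2] + 1/6·h[3] + 1/4·h[4]
Solving the 4×4 linear system over states ≠ 1 gives exactly h = [1584/313, 0, 1704/313, 1704/313, 1716/313] (h[1] = 0 is the target).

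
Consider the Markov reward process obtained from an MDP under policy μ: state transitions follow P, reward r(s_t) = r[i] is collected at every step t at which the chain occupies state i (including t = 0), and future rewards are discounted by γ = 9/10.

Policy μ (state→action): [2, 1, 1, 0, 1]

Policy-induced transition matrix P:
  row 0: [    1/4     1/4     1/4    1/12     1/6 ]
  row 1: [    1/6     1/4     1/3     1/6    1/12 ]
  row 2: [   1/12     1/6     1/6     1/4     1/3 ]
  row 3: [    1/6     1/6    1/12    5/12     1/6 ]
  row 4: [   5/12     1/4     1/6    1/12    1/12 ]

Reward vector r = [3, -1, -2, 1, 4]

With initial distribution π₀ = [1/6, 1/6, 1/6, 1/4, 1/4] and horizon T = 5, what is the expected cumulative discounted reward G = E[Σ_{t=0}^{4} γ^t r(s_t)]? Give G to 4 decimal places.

G = 4.0285

t=0: π = [0.1667, 0.1667, 0.1667, 0.2500, 0.2500], E[r] = 1.2500, γ^t·E[r] = 1.250000, running G = 1.250000
t=1: π = [0.2292, 0.2153, 0.1875, 0.2083, 0.1597], E[r] = 0.9444, γ^t·E[r] = 0.850000, running G = 2.100000
t=2: π = [0.2101, 0.2170, 0.2043, 0.2020, 0.1667], E[r] = 0.8733, γ^t·E[r] = 0.707344, running G = 2.807344
t=3: π = [0.2088, 0.2161, 0.2035, 0.2028, 0.1687], E[r] = 0.8810, γ^t·E[r] = 0.642270, running G = 3.449613
t=4: π = [0.2093, 0.2161, 0.2032, 0.2029, 0.1685], E[r] = 0.8823, γ^t·E[r] = 0.578849, running G = 4.028463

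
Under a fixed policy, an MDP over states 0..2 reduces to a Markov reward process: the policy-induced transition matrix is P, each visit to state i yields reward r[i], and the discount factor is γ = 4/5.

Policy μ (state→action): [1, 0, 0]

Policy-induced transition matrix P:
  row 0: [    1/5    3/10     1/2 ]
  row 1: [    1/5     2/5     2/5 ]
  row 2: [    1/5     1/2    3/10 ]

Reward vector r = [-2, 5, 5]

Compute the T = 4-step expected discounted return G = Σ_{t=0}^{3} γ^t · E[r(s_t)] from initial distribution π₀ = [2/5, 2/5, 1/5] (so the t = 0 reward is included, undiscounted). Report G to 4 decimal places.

G = 9.2272

t=0: π = [0.4000, 0.4000, 0.2000], E[r] = 2.2000, γ^t·E[r] = 2.200000, running G = 2.200000
t=1: π = [0.2000, 0.3800, 0.4200], E[r] = 3.6000, γ^t·E[r] = 2.880000, running G = 5.080000
t=2: π = [0.2000, 0.4220, 0.3780], E[r] = 3.6000, γ^t·E[r] = 2.304000, running G = 7.384000
t=3: π = [0.2000, 0.4178, 0.3822], E[r] = 3.6000, γ^t·E[r] = 1.843200, running G = 9.227200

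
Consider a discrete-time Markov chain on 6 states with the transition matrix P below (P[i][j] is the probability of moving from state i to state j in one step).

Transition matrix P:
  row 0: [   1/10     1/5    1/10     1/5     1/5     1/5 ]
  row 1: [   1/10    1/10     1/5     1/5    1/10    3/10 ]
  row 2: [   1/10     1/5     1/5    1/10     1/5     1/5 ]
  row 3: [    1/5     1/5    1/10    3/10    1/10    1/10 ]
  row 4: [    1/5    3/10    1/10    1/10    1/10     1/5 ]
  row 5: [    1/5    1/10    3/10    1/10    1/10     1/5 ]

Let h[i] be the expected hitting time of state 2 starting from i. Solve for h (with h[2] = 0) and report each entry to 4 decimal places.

First-step conditioning: h[2] = 0; for i ≠ 2, h[i] = 1 + Σ_k P[i][k]·h[k].
  h[0] = 1 + 1/10·h[0] + 1/5·h[1] + 1/5·h[3] + 1/5·h[4] + 1/5·h[5]
  h[1] = 1 + 1/10·h[0] + 1/10·h[1] + 1/5·h[3] + 1/10·h[4] + 3/10·h[5]
  h[3] = 1 + 1/5·h[0] + 1/5·h[1] + 3/10·h[3] + 1/10·h[4] + 1/10·h[5]
  h[4] = 1 + 1/5·h[0] + 3/10·h[1] + 1/10·h[3] + 1/10·h[4] + 1/5·h[5]
  h[5] = 1 + 1/5·h[0] + 1/10·h[1] + 1/10·h[3] + 1/10·h[4] + 1/5·h[5]
Solving the 5×5 linear system over states ≠ 2 gives exactly h = [13580/2137, 12125/2137, 0, 13885/2137, 13420/2137, 10995/2137] (h[2] = 0 is the target).

h = [6.3547, 5.6738, 0.0000, 6.4974, 6.2798, 5.1451]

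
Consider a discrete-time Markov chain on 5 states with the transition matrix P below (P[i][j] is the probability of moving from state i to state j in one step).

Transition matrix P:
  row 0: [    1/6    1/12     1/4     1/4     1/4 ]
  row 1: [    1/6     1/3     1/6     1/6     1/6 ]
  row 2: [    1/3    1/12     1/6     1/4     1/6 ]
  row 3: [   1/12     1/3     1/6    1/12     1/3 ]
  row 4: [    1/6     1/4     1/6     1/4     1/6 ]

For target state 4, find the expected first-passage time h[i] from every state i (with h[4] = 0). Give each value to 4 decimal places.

h = [4.2527, 4.7143, 4.5799, 4.0245, 0.0000]

First-step conditioning: h[4] = 0; for i ≠ 4, h[i] = 1 + Σ_k P[i][k]·h[k].
  h[0] = 1 + 1/6·h[0] + 1/12·h[1] + 1/4·h[2] + 1/4·h[3]
  h[1] = 1 + 1/6·h[0] + 1/3·h[1] + 1/6·h[2] + 1/6·h[3]
  h[2] = 1 + 1/3·h[0] + 1/12·h[1] + 1/6·h[2] + 1/4·h[3]
  h[3] = 1 + 1/12·h[0] + 1/3·h[1] + 1/6·h[2] + 1/12·h[3]
Solving the 4×4 linear system over states ≠ 4 gives exactly h = [387/91, 33/7, 774/169, 4761/1183, 0] (h[4] = 0 is the target).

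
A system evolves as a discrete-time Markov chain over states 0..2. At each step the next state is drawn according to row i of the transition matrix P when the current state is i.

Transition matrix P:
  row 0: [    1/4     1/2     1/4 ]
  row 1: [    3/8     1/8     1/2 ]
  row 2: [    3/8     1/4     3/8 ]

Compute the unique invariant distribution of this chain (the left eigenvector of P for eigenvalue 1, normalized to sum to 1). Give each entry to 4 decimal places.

π = [0.3333, 0.2963, 0.3704]

Balance equations π_j = Σ_i π_i·P[i][j]:
  π_0 = 1/4·π_0 + 3/8·π_1 + 3/8·π_2
  π_1 = 1/2·π_0 + 1/8·π_1 + 1/4·π_2
  normalize: π_0 + π_1 + π_2 = 1
Solving the linear system gives exactly π = [1/3, 8/27, 10/27].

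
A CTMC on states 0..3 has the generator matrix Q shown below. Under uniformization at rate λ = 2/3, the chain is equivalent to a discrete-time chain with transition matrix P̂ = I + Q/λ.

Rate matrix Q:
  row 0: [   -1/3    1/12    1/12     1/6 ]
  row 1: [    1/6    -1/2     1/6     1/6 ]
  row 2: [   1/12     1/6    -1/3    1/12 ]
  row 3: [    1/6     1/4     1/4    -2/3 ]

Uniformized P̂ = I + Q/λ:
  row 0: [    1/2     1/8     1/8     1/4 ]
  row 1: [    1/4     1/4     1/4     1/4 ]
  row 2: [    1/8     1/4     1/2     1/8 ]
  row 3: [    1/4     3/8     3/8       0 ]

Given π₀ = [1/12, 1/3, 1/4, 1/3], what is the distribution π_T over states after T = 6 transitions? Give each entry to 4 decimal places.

t=0: π = [0.0833, 0.3333, 0.2500, 0.3333]
t=1: π = [0.2396, 0.2813, 0.3438, 0.1354]
t=2: π = [0.2669, 0.2370, 0.3229, 0.1732]
t=3: π = [0.2764, 0.2383, 0.3190, 0.1663]
t=4: π = [0.2792, 0.2362, 0.3160, 0.1685]
t=5: π = [0.2803, 0.2362, 0.3152, 0.1684]
t=6: π = [0.2807, 0.2360, 0.3148, 0.1685]

π = [0.2807, 0.2360, 0.3148, 0.1685]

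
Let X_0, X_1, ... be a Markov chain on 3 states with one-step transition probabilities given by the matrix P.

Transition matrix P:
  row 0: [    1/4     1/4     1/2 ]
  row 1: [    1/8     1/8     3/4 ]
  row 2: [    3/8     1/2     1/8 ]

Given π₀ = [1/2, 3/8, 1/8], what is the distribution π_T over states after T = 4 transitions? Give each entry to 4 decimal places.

t=0: π = [0.5000, 0.3750, 0.1250]
t=1: π = [0.2188, 0.2344, 0.5469]
t=2: π = [0.2891, 0.3574, 0.3535]
t=3: π = [0.2495, 0.2937, 0.4568]
t=4: π = [0.2704, 0.3275, 0.4021]

π = [0.2704, 0.3275, 0.4021]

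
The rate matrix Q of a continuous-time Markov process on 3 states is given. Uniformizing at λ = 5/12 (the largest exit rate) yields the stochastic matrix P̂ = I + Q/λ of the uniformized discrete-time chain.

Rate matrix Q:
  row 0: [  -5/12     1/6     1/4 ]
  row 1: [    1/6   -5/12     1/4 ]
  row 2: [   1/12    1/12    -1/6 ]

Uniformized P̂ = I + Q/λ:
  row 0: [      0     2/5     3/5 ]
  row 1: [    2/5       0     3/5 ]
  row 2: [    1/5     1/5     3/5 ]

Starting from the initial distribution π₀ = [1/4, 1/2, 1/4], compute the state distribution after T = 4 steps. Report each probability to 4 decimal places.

t=0: π = [0.2500, 0.5000, 0.2500]
t=1: π = [0.2500, 0.1500, 0.6000]
t=2: π = [0.1800, 0.2200, 0.6000]
t=3: π = [0.2080, 0.1920, 0.6000]
t=4: π = [0.1968, 0.2032, 0.6000]

π = [0.1968, 0.2032, 0.6000]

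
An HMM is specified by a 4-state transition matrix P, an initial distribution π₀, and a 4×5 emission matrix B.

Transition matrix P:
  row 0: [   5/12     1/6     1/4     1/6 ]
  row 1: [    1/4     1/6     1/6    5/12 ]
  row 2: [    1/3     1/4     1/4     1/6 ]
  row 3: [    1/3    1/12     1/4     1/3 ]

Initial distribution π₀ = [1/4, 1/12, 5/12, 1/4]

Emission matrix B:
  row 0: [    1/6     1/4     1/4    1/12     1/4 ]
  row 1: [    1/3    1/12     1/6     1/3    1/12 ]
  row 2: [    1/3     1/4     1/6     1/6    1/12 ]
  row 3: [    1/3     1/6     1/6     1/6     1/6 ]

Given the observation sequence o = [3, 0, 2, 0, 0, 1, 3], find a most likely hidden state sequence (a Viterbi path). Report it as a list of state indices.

path = [2, 1, 3, 3, 3, 2, 1]

t=0: δ = [2.083e-02, 2.778e-02, 6.944e-02, 4.167e-02]  (obs o_0=3)
t=1: δ = [3.858e-03, 5.787e-03, 5.787e-03, 4.630e-03]  ψ = [2, 2, 2, 3]  (obs o_1=0)
t=2: δ = [4.823e-04, 2.411e-04, 2.411e-04, 4.019e-04]  ψ = [2, 2, 2, 1]  (obs o_2=2)
t=3: δ = [3.349e-05, 2.679e-05, 4.019e-05, 4.465e-05]  ψ = [0, 0, 0, 3]  (obs o_3=0)
t=4: δ = [2.481e-06, 3.349e-06, 3.721e-06, 4.961e-06]  ψ = [3, 2, 3, 3]  (obs o_4=0)
t=5: δ = [4.135e-07, 7.752e-08, 3.101e-07, 2.756e-07]  ψ = [3, 2, 3, 3]  (obs o_5=1)
t=6: δ = [1.436e-08, 2.584e-08, 1.723e-08, 1.531e-08]  ψ = [0, 2, 0, 3]  (obs o_6=3)
backtrack: best end state = 1; path = [2, 1, 3, 3, 3, 2, 1]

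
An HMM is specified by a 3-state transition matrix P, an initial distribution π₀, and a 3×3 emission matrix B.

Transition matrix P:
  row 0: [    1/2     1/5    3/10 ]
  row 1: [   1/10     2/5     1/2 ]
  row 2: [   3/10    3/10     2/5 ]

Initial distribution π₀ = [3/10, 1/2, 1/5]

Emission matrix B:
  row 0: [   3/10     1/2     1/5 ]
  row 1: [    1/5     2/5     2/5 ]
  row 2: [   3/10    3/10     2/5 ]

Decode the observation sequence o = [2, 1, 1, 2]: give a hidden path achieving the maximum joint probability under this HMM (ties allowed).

path = [1, 1, 1, 2]

t=0: δ = [6.000e-02, 2.000e-01, 8.000e-02]  (obs o_0=2)
t=1: δ = [1.500e-02, 3.200e-02, 3.000e-02]  ψ = [0, 1, 1]  (obs o_1=1)
t=2: δ = [4.500e-03, 5.120e-03, 4.800e-03]  ψ = [2, 1, 1]  (obs o_2=1)
t=3: δ = [4.500e-04, 8.192e-04, 1.024e-03]  ψ = [0, 1, 1]  (obs o_3=2)
backtrack: best end state = 2; path = [1, 1, 1, 2]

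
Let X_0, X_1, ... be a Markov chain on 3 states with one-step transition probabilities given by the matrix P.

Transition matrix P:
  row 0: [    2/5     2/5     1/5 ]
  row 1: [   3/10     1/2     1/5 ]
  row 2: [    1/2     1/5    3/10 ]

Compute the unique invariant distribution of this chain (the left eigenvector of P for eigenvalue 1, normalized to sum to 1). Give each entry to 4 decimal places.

Balance equations π_j = Σ_i π_i·P[i][j]:
  π_0 = 2/5·π_0 + 3/10·π_1 + 1/2·π_2
  π_1 = 2/5·π_0 + 1/2·π_1 + 1/5·π_2
  normalize: π_0 + π_1 + π_2 = 1
Solving the linear system gives exactly π = [31/81, 32/81, 2/9].

π = [0.3827, 0.3951, 0.2222]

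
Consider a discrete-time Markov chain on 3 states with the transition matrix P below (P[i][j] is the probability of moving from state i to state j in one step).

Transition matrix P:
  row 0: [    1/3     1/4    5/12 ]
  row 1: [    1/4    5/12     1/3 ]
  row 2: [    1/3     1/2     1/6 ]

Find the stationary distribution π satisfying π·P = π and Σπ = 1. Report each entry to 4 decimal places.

π = [0.3007, 0.3922, 0.3072]

Balance equations π_j = Σ_i π_i·P[i][j]:
  π_0 = 1/3·π_0 + 1/4·π_1 + 1/3·π_2
  π_1 = 1/4·π_0 + 5/12·π_1 + 1/2·π_2
  normalize: π_0 + π_1 + π_2 = 1
Solving the linear system gives exactly π = [46/153, 20/51, 47/153].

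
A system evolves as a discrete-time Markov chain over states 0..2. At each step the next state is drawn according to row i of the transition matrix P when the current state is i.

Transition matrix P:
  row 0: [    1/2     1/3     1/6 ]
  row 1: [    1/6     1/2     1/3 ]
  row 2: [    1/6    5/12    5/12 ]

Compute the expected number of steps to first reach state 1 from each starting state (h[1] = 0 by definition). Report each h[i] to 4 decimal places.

First-step conditioning: h[1] = 0; for i ≠ 1, h[i] = 1 + Σ_k P[i][k]·h[k].
  h[0] = 1 + 1/2·h[0] + 1/6·h[2]
  h[2] = 1 + 1/6·h[0] + 5/12·h[2]
Solving the 2×2 linear system over states ≠ 1 gives exactly h = [54/19, 0, 48/19] (h[1] = 0 is the target).

h = [2.8421, 0.0000, 2.5263]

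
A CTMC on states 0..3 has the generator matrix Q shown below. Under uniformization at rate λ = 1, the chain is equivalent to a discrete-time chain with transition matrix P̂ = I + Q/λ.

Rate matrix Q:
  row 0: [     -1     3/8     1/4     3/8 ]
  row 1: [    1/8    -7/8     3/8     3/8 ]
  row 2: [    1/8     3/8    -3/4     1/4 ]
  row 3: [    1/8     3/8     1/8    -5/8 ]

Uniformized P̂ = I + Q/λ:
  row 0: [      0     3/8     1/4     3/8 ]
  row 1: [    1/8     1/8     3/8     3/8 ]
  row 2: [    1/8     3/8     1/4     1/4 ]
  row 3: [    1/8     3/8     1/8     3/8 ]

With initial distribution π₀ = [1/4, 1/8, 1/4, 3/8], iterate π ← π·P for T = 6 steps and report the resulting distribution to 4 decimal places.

π = [0.1111, 0.3000, 0.2445, 0.3445]

t=0: π = [0.2500, 0.1250, 0.2500, 0.3750]
t=1: π = [0.0938, 0.3438, 0.2188, 0.3438]
t=2: π = [0.1133, 0.2891, 0.2500, 0.3477]
t=3: π = [0.1108, 0.3027, 0.2427, 0.3438]
t=4: π = [0.1111, 0.2993, 0.2449, 0.3447]
t=5: π = [0.1111, 0.3002, 0.2443, 0.3444]
t=6: π = [0.1111, 0.3000, 0.2445, 0.3445]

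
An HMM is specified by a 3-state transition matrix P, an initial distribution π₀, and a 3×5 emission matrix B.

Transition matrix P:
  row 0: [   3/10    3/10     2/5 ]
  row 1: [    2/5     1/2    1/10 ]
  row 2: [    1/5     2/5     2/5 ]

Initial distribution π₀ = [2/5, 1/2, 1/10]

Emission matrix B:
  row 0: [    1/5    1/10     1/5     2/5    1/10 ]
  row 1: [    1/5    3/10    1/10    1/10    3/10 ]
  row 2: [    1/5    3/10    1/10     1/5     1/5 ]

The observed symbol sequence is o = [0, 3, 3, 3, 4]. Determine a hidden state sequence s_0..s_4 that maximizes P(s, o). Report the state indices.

path = [1, 0, 0, 0, 1]

t=0: δ = [8.000e-02, 1.000e-01, 2.000e-02]  (obs o_0=0)
t=1: δ = [1.600e-02, 5.000e-03, 6.400e-03]  ψ = [1, 1, 0]  (obs o_1=3)
t=2: δ = [1.920e-03, 4.800e-04, 1.280e-03]  ψ = [0, 0, 0]  (obs o_2=3)
t=3: δ = [2.304e-04, 5.760e-05, 1.536e-04]  ψ = [0, 0, 0]  (obs o_3=3)
t=4: δ = [6.912e-06, 2.074e-05, 1.843e-05]  ψ = [0, 0, 0]  (obs o_4=4)
backtrack: best end state = 1; path = [1, 0, 0, 0, 1]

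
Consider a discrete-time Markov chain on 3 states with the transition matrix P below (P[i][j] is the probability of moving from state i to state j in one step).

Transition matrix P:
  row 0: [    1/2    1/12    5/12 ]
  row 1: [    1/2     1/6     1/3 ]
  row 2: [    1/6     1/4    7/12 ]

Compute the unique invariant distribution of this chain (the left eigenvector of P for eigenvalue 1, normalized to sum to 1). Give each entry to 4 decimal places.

π = [0.3393, 0.1786, 0.4821]

Balance equations π_j = Σ_i π_i·P[i][j]:
  π_0 = 1/2·π_0 + 1/2·π_1 + 1/6·π_2
  π_1 = 1/12·π_0 + 1/6·π_1 + 1/4·π_2
  normalize: π_0 + π_1 + π_2 = 1
Solving the linear system gives exactly π = [19/56, 5/28, 27/56].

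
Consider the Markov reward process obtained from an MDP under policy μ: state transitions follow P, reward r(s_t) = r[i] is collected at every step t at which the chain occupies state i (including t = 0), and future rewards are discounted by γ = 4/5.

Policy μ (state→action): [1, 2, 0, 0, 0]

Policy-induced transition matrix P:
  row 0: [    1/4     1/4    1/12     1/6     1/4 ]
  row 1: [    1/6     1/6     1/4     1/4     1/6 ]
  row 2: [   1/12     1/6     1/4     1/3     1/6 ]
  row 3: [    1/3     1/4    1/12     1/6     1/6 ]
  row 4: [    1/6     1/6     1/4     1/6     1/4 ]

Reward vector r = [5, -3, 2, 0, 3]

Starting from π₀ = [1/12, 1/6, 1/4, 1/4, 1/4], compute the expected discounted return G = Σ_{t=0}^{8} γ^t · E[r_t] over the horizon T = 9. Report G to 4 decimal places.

G = 5.7383

t=0: π = [0.0833, 0.1667, 0.2500, 0.2500, 0.2500], E[r] = 1.1667, γ^t·E[r] = 1.166667, running G = 1.166667
t=1: π = [0.1944, 0.1944, 0.1944, 0.2222, 0.1944], E[r] = 1.3611, γ^t·E[r] = 1.088889, running G = 2.255556
t=2: π = [0.2037, 0.2014, 0.1806, 0.2153, 0.1991], E[r] = 1.3727, γ^t·E[r] = 0.878519, running G = 3.134074
t=3: π = [0.2045, 0.2016, 0.1802, 0.2135, 0.2002], E[r] = 1.3787, γ^t·E[r] = 0.705877, running G = 3.839951
t=4: π = [0.2043, 0.2015, 0.1803, 0.2135, 0.2004], E[r] = 1.3787, γ^t·E[r] = 0.564734, running G = 4.404685
t=5: π = [0.2042, 0.2015, 0.1804, 0.2135, 0.2004], E[r] = 1.3787, γ^t·E[r] = 0.451769, running G = 4.856454
t=6: π = [0.2042, 0.2015, 0.1804, 0.2135, 0.2004], E[r] = 1.3787, γ^t·E[r] = 0.361411, running G = 5.217865
t=7: π = [0.2042, 0.2015, 0.1804, 0.2135, 0.2004], E[r] = 1.3787, γ^t·E[r] = 0.289129, running G = 5.506994
t=8: π = [0.2042, 0.2015, 0.1804, 0.2135, 0.2004], E[r] = 1.3787, γ^t·E[r] = 0.231303, running G = 5.738298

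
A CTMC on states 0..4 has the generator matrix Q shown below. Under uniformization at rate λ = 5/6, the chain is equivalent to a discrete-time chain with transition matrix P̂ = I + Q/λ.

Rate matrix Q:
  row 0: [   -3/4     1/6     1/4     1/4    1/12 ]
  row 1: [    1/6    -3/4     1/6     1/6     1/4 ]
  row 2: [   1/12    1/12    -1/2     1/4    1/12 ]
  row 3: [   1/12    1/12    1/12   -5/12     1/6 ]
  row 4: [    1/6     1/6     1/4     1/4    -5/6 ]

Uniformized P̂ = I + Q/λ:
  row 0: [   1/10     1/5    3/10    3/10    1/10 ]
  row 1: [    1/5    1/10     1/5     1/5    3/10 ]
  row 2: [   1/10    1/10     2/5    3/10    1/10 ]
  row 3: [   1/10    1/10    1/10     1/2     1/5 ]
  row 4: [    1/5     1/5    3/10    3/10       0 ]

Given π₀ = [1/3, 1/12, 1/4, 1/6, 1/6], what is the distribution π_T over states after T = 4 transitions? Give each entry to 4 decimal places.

π = [0.1273, 0.1272, 0.2400, 0.3587, 0.1468]

t=0: π = [0.3333, 0.0833, 0.2500, 0.1667, 0.1667]
t=1: π = [0.1250, 0.1500, 0.2833, 0.3250, 0.1167]
t=2: π = [0.1267, 0.1242, 0.2483, 0.3500, 0.1508]
t=3: π = [0.1275, 0.1278, 0.2424, 0.3576, 0.1448]
t=4: π = [0.1273, 0.1272, 0.2400, 0.3587, 0.1468]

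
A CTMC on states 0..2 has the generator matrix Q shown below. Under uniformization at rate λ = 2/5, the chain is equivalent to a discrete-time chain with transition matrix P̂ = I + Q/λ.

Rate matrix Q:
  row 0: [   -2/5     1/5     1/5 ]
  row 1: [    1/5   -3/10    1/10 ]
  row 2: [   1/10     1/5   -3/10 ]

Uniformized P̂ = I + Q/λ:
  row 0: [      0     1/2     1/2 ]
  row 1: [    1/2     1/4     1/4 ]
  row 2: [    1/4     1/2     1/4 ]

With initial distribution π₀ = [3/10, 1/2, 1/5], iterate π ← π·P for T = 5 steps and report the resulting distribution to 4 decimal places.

π = [0.2805, 0.3999, 0.3196]

t=0: π = [0.3000, 0.5000, 0.2000]
t=1: π = [0.3000, 0.3750, 0.3250]
t=2: π = [0.2688, 0.4063, 0.3250]
t=3: π = [0.2844, 0.3984, 0.3172]
t=4: π = [0.2785, 0.4004, 0.3211]
t=5: π = [0.2805, 0.3999, 0.3196]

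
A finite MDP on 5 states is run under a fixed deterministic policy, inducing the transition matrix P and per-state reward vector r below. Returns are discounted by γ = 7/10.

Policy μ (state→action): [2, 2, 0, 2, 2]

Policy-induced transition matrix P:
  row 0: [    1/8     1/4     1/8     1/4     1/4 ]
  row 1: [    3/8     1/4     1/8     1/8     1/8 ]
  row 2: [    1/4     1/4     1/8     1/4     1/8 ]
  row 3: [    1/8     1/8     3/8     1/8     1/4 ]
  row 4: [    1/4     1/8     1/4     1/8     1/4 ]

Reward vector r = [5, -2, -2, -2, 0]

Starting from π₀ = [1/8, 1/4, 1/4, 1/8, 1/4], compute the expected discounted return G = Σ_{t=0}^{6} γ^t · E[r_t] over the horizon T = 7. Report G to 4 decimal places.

t=0: π = [0.1250, 0.2500, 0.2500, 0.1250, 0.2500], E[r] = -0.6250, γ^t·E[r] = -0.625000, running G = -0.625000
t=1: π = [0.2500, 0.2031, 0.1875, 0.1719, 0.1875], E[r] = 0.1250, γ^t·E[r] = 0.087500, running G = -0.537500
t=2: π = [0.2227, 0.2051, 0.1914, 0.1797, 0.2012], E[r] = -0.0391, γ^t·E[r] = -0.019141, running G = -0.556641
t=3: π = [0.2253, 0.2024, 0.1951, 0.1768, 0.2004], E[r] = -0.0217, γ^t·E[r] = -0.007453, running G = -0.564094
t=4: π = [0.2250, 0.2029, 0.1942, 0.1776, 0.2003], E[r] = -0.0241, γ^t·E[r] = -0.005789, running G = -0.569882
t=5: π = [0.2250, 0.2028, 0.1944, 0.1774, 0.2004], E[r] = -0.0240, γ^t·E[r] = -0.004041, running G = -0.573923
t=6: π = [0.2250, 0.2028, 0.1944, 0.1774, 0.2004], E[r] = -0.0240, γ^t·E[r] = -0.002825, running G = -0.576749

G = -0.5767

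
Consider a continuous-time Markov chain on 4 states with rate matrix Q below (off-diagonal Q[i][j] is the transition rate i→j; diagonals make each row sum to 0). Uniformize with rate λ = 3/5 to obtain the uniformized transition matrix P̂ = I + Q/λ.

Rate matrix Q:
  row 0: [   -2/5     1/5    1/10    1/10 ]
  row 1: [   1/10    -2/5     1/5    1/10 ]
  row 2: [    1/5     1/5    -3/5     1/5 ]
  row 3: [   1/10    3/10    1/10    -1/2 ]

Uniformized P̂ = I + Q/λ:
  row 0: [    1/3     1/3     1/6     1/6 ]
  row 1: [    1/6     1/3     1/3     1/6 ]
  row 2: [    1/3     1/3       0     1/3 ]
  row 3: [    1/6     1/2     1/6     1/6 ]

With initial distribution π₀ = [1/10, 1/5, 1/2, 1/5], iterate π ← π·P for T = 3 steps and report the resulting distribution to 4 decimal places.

π = [0.2398, 0.3644, 0.1944, 0.2014]

t=0: π = [0.1000, 0.2000, 0.5000, 0.2000]
t=1: π = [0.2667, 0.3667, 0.1167, 0.2500]
t=2: π = [0.2306, 0.3750, 0.2083, 0.1861]
t=3: π = [0.2398, 0.3644, 0.1944, 0.2014]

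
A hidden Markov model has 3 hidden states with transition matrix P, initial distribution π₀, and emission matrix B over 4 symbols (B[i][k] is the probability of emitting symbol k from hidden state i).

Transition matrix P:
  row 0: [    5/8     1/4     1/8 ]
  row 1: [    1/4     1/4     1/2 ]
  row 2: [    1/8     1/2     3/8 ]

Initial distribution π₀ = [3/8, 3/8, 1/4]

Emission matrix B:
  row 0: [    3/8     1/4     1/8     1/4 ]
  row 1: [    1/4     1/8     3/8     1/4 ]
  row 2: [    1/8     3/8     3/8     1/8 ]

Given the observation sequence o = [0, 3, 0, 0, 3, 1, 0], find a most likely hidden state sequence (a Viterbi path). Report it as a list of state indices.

path = [0, 0, 0, 0, 0, 0, 0]

t=0: δ = [1.406e-01, 9.375e-02, 3.125e-02]  (obs o_0=0)
t=1: δ = [2.197e-02, 8.789e-03, 5.859e-03]  ψ = [0, 0, 1]  (obs o_1=3)
t=2: δ = [5.150e-03, 1.373e-03, 5.493e-04]  ψ = [0, 0, 1]  (obs o_2=0)
t=3: δ = [1.207e-03, 3.219e-04, 8.583e-05]  ψ = [0, 0, 1]  (obs o_3=0)
t=4: δ = [1.886e-04, 7.544e-05, 2.012e-05]  ψ = [0, 0, 1]  (obs o_4=3)
t=5: δ = [2.947e-05, 5.894e-06, 1.414e-05]  ψ = [0, 0, 1]  (obs o_5=1)
t=6: δ = [6.906e-06, 1.842e-06, 6.630e-07]  ψ = [0, 0, 2]  (obs o_6=0)
backtrack: best end state = 0; path = [0, 0, 0, 0, 0, 0, 0]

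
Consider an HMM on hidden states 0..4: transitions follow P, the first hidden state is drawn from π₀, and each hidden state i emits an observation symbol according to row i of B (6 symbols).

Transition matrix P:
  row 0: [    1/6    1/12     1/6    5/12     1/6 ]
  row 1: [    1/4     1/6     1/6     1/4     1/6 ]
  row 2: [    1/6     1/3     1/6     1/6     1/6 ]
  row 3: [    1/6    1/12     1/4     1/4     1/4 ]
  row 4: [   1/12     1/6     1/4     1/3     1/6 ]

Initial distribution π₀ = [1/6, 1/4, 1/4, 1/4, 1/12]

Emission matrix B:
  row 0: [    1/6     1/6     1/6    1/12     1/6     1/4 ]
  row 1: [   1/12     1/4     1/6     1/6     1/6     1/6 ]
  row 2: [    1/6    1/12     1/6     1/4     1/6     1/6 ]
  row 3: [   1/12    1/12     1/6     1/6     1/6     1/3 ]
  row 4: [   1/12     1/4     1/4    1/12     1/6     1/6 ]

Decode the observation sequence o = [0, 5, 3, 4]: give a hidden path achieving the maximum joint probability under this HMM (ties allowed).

path = [0, 3, 2, 1]

t=0: δ = [2.778e-02, 2.083e-02, 4.167e-02, 2.083e-02, 6.944e-03]  (obs o_0=0)
t=1: δ = [1.736e-03, 2.315e-03, 1.157e-03, 3.858e-03, 1.157e-03]  ψ = [2, 2, 2, 0, 2]  (obs o_1=5)
t=2: δ = [5.358e-05, 6.430e-05, 2.411e-04, 1.608e-04, 8.038e-05]  ψ = [3, 1, 3, 3, 3]  (obs o_2=3)
t=3: δ = [6.698e-06, 1.340e-05, 6.698e-06, 6.698e-06, 6.698e-06]  ψ = [2, 2, 2, 2, 2]  (obs o_3=4)
backtrack: best end state = 1; path = [0, 3, 2, 1]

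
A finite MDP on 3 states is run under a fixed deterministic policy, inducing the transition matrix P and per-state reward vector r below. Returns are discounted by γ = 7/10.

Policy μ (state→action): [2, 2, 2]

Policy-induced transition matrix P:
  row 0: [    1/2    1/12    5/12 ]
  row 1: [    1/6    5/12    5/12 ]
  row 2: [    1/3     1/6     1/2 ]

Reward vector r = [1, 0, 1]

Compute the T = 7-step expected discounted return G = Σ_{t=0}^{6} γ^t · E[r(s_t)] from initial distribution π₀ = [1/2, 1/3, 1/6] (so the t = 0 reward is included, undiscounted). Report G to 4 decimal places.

G = 2.3283

t=0: π = [0.5000, 0.3333, 0.1667], E[r] = 0.6667, γ^t·E[r] = 0.666667, running G = 0.666667
t=1: π = [0.3611, 0.2083, 0.4306], E[r] = 0.7917, γ^t·E[r] = 0.554167, running G = 1.220833
t=2: π = [0.3588, 0.1887, 0.4525], E[r] = 0.8113, γ^t·E[r] = 0.397558, running G = 1.618391
t=3: π = [0.3617, 0.1839, 0.4544], E[r] = 0.8161, γ^t·E[r] = 0.279912, running G = 1.898303
t=4: π = [0.3630, 0.1825, 0.4545], E[r] = 0.8175, γ^t·E[r] = 0.196280, running G = 2.094582
t=5: π = [0.3634, 0.1820, 0.4545], E[r] = 0.8180, γ^t·E[r] = 0.137473, running G = 2.232056
t=6: π = [0.3636, 0.1819, 0.4545], E[r] = 0.8181, γ^t·E[r] = 0.096249, running G = 2.328305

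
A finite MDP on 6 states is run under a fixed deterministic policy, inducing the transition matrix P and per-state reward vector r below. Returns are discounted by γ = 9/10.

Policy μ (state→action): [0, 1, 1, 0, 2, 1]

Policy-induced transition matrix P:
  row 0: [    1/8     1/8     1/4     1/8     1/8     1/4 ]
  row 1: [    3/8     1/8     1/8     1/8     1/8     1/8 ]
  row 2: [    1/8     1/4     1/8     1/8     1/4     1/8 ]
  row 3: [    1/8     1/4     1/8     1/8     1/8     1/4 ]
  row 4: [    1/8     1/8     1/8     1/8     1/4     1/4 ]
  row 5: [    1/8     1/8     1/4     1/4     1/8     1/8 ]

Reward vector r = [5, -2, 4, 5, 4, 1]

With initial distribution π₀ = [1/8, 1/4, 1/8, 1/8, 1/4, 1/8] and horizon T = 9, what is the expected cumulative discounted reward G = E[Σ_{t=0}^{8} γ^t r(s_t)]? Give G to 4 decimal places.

G = 16.6339

t=0: π = [0.1250, 0.2500, 0.1250, 0.1250, 0.2500, 0.1250], E[r] = 2.3750, γ^t·E[r] = 2.375000, running G = 2.375000
t=1: π = [0.1875, 0.1563, 0.1563, 0.1406, 0.1719, 0.1875], E[r] = 2.8281, γ^t·E[r] = 2.545313, running G = 4.920313
t=2: π = [0.1641, 0.1621, 0.1719, 0.1484, 0.1660, 0.1875], E[r] = 2.7773, γ^t·E[r] = 2.249648, running G = 7.169961
t=3: π = [0.1655, 0.1650, 0.1689, 0.1484, 0.1672, 0.1848], E[r] = 2.7693, γ^t·E[r] = 2.018810, running G = 9.188771
t=4: π = [0.1663, 0.1647, 0.1688, 0.1481, 0.1670, 0.1852], E[r] = 2.7709, γ^t·E[r] = 1.817970, running G = 11.006742
t=5: π = [0.1662, 0.1646, 0.1689, 0.1481, 0.1670, 0.1852], E[r] = 2.7711, γ^t·E[r] = 1.636320, running G = 12.643062
t=6: π = [0.1662, 0.1646, 0.1689, 0.1481, 0.1670, 0.1852], E[r] = 2.7710, γ^t·E[r] = 1.472630, running G = 14.115692
t=7: π = [0.1662, 0.1646, 0.1689, 0.1481, 0.1670, 0.1852], E[r] = 2.7710, γ^t·E[r] = 1.325371, running G = 15.441063
t=8: π = [0.1662, 0.1646, 0.1689, 0.1481, 0.1670, 0.1852], E[r] = 2.7710, γ^t·E[r] = 1.192835, running G = 16.633898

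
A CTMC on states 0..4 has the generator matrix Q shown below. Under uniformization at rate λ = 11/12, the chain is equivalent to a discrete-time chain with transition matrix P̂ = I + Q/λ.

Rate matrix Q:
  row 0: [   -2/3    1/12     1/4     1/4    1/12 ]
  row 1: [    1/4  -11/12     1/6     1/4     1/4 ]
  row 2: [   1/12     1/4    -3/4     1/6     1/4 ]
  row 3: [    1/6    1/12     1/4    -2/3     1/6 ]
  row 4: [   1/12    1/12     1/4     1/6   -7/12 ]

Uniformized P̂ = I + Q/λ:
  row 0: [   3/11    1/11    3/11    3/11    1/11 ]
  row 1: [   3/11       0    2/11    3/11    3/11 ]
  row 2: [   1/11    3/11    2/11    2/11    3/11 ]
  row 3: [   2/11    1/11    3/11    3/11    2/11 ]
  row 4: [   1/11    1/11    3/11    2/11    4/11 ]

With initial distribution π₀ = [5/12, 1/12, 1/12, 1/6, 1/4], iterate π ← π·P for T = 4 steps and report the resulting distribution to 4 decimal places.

t=0: π = [0.4167, 0.0833, 0.0833, 0.1667, 0.2500]
t=1: π = [0.1970, 0.0985, 0.2576, 0.2424, 0.2045]
t=2: π = [0.1667, 0.1288, 0.2404, 0.2307, 0.2335]
t=3: π = [0.1656, 0.1229, 0.2392, 0.2297, 0.2427]
t=4: π = [0.1642, 0.1232, 0.2398, 0.2289, 0.2438]

π = [0.1642, 0.1232, 0.2398, 0.2289, 0.2438]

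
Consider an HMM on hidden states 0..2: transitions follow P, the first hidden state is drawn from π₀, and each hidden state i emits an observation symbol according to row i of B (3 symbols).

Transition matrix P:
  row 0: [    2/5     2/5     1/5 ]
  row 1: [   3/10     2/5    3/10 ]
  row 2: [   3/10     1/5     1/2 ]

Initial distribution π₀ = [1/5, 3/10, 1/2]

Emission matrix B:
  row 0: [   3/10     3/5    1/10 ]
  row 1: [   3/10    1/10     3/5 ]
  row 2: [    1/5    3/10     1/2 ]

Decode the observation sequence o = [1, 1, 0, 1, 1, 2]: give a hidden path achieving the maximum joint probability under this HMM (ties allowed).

path = [0, 0, 0, 0, 0, 1]

t=0: δ = [1.200e-01, 3.000e-02, 1.500e-01]  (obs o_0=1)
t=1: δ = [2.880e-02, 4.800e-03, 2.250e-02]  ψ = [0, 0, 2]  (obs o_1=1)
t=2: δ = [3.456e-03, 3.456e-03, 2.250e-03]  ψ = [0, 0, 2]  (obs o_2=0)
t=3: δ = [8.294e-04, 1.382e-04, 3.375e-04]  ψ = [0, 0, 2]  (obs o_3=1)
t=4: δ = [1.991e-04, 3.318e-05, 5.062e-05]  ψ = [0, 0, 2]  (obs o_4=1)
t=5: δ = [7.963e-06, 4.778e-05, 1.991e-05]  ψ = [0, 0, 0]  (obs o_5=2)
backtrack: best end state = 1; path = [0, 0, 0, 0, 0, 1]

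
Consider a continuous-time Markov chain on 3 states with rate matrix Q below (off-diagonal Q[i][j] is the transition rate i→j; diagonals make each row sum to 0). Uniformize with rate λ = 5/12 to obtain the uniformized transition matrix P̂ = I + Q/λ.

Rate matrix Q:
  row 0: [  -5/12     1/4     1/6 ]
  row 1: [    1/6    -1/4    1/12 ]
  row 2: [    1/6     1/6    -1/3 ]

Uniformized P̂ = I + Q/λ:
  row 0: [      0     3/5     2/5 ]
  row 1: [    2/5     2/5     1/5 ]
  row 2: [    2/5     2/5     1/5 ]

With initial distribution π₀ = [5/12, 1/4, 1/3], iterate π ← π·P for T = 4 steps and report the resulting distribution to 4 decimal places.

t=0: π = [0.4167, 0.2500, 0.3333]
t=1: π = [0.2333, 0.4833, 0.2833]
t=2: π = [0.3067, 0.4467, 0.2467]
t=3: π = [0.2773, 0.4613, 0.2613]
t=4: π = [0.2891, 0.4555, 0.2555]

π = [0.2891, 0.4555, 0.2555]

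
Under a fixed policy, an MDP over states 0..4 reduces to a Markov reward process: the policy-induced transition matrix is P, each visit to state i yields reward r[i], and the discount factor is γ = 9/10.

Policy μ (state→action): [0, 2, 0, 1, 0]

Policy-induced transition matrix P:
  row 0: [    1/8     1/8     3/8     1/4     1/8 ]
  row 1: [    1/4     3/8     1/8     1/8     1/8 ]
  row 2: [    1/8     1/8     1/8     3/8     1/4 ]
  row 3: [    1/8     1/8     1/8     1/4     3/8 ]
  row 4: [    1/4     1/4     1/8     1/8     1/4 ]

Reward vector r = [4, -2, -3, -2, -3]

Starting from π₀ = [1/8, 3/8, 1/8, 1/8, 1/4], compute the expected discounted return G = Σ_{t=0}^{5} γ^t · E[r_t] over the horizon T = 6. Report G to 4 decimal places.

t=0: π = [0.1250, 0.3750, 0.1250, 0.1250, 0.2500], E[r] = -1.6250, γ^t·E[r] = -1.625000, running G = -1.625000
t=1: π = [0.2031, 0.2500, 0.1563, 0.1875, 0.2031], E[r] = -1.1406, γ^t·E[r] = -1.026563, running G = -2.651563
t=2: π = [0.1816, 0.2129, 0.1758, 0.2129, 0.2168], E[r] = -1.3027, γ^t·E[r] = -1.055215, running G = -3.706777
t=3: π = [0.1787, 0.2053, 0.1704, 0.2183, 0.2273], E[r] = -1.3254, γ^t·E[r] = -0.966245, running G = -4.673023
t=4: π = [0.1791, 0.2047, 0.1697, 0.2172, 0.2293], E[r] = -1.3245, γ^t·E[r] = -0.869000, running G = -5.542023
t=5: π = [0.1793, 0.2048, 0.1698, 0.2170, 0.2292], E[r] = -1.3234, γ^t·E[r] = -0.781472, running G = -6.323494

G = -6.3235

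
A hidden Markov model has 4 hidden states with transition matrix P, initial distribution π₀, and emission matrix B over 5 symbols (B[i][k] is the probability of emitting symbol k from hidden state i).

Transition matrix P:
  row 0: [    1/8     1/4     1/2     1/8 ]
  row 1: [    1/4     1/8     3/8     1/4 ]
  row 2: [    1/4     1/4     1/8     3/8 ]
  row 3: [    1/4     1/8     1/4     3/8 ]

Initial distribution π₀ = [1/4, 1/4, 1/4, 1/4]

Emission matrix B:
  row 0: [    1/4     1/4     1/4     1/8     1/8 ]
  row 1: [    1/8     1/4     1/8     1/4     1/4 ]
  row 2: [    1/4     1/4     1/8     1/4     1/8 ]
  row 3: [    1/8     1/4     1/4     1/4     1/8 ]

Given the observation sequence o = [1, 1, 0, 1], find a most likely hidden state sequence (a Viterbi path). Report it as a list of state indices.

path = [0, 2, 0, 2]

t=0: δ = [6.250e-02, 6.250e-02, 6.250e-02, 6.250e-02]  (obs o_0=1)
t=1: δ = [3.906e-03, 3.906e-03, 7.812e-03, 5.859e-03]  ψ = [1, 0, 0, 2]  (obs o_1=1)
t=2: δ = [4.883e-04, 2.441e-04, 4.883e-04, 3.662e-04]  ψ = [2, 2, 0, 2]  (obs o_2=0)
t=3: δ = [3.052e-05, 3.052e-05, 6.104e-05, 4.578e-05]  ψ = [2, 0, 0, 2]  (obs o_3=1)
backtrack: best end state = 2; path = [0, 2, 0, 2]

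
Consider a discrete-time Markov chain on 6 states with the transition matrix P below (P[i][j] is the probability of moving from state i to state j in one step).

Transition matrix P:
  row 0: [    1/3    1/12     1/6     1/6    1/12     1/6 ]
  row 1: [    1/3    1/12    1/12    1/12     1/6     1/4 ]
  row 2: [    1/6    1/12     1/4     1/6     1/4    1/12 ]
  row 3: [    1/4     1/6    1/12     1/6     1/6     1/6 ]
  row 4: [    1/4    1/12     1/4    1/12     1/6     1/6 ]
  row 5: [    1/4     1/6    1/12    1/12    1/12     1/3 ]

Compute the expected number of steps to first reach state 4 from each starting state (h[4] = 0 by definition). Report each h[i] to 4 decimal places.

h = [7.8208, 7.3492, 6.3849, 7.2495, 0.0000, 7.9744]

First-step conditioning: h[4] = 0; for i ≠ 4, h[i] = 1 + Σ_k P[i][k]·h[k].
  h[0] = 1 + 1/3·h[0] + 1/12·h[1] + 1/6·h[2] + 1/6·h[3] + 1/6·h[5]
  h[1] = 1 + 1/3·h[0] + 1/12·h[1] + 1/12·h[2] + 1/12·h[3] + 1/4·h[5]
  h[2] = 1 + 1/6·h[0] + 1/12·h[1] + 1/4·h[2] + 1/6·h[3] + 1/12·h[5]
  h[3] = 1 + 1/4·h[0] + 1/6·h[1] + 1/12·h[2] + 1/6·h[3] + 1/6·h[5]
  h[5] = 1 + 1/4·h[0] + 1/6·h[1] + 1/12·h[2] + 1/12·h[3] + 1/3·h[5]
Solving the 5×5 linear system over states ≠ 4 gives exactly h = [4278/547, 4020/547, 38418/6017, 43620/6017, 0, 4362/547] (h[4] = 0 is the target).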